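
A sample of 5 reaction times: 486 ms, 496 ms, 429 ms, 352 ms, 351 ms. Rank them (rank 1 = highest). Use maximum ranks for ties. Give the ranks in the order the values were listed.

Sorted (descending): 496, 486, 429, 352, 351
No ties — each value takes its position as its rank.

2, 1, 3, 4, 5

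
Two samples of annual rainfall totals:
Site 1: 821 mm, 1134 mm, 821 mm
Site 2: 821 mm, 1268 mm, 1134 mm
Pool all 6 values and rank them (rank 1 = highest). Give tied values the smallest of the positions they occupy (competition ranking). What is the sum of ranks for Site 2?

7

Sorted (descending): 1268, 1134, 1134, 821, 821, 821
The 2 values of 1134 occupy positions 2–3 → each gets rank 2.
The 3 values of 821 occupy positions 4–6 → each gets rank 4.
Site 2 values → pooled ranks: 821→4, 1268→1, 1134→2
Rank sum = 4 + 1 + 2 = 7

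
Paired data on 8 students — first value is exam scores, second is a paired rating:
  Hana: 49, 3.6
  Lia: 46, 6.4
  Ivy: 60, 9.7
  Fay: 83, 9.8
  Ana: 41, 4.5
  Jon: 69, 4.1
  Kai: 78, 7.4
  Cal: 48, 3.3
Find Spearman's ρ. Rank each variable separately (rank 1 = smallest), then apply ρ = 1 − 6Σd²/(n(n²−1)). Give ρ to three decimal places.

0.524

Ranks of variable 1: 4, 2, 5, 8, 1, 6, 7, 3
Ranks of variable 2: 2, 5, 7, 8, 4, 3, 6, 1
d = r₁ − r₂: 2, -3, -2, 0, -3, 3, 1, 2
d²: 4, 9, 4, 0, 9, 9, 1, 4; Σd² = 40
ρ = 1 − 6·40/(8·63) = 1 − 240/504 = 0.524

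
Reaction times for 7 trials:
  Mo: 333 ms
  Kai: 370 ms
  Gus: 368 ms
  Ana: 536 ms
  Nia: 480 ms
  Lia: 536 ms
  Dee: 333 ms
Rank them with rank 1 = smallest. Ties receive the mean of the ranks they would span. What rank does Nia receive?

Sorted (ascending): 333, 333, 368, 370, 480, 536, 536
The 2 values of 333 occupy positions 1–2 → average rank (1+2)/2 = 1.5.
The 2 values of 536 occupy positions 6–7 → average rank (6+7)/2 = 6.5.
Nia has value 480 ms → rank 5.

5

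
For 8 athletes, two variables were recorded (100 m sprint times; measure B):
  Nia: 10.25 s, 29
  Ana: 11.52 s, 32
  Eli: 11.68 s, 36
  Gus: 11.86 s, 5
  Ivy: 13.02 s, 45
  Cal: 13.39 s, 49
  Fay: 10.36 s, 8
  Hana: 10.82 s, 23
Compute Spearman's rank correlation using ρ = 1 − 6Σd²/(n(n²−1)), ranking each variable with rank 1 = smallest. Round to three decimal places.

Ranks of variable 1: 1, 4, 5, 6, 7, 8, 2, 3
Ranks of variable 2: 4, 5, 6, 1, 7, 8, 2, 3
d = r₁ − r₂: -3, -1, -1, 5, 0, 0, 0, 0
d²: 9, 1, 1, 25, 0, 0, 0, 0; Σd² = 36
ρ = 1 − 6·36/(8·63) = 1 − 216/504 = 0.571

0.571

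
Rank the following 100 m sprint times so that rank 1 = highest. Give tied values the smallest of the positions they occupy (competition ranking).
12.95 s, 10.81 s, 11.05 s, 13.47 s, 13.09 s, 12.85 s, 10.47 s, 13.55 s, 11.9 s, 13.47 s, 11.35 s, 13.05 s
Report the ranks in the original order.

Sorted (descending): 13.55, 13.47, 13.47, 13.09, 13.05, 12.95, 12.85, 11.9, 11.35, 11.05, 10.81, 10.47
The 2 values of 13.47 occupy positions 2–3 → each gets rank 2.

6, 11, 10, 2, 4, 7, 12, 1, 8, 2, 9, 5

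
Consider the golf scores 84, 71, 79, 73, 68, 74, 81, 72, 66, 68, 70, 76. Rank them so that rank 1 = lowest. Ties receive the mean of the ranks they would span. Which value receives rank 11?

Sorted (ascending): 66, 68, 68, 70, 71, 72, 73, 74, 76, 79, 81, 84
The 2 values of 68 occupy positions 2–3 → average rank (2+3)/2 = 2.5.
Rank 11 → value 81.

81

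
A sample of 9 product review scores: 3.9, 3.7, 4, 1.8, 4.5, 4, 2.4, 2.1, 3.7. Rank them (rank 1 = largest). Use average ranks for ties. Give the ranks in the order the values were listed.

4, 5.5, 2.5, 9, 1, 2.5, 7, 8, 5.5

Sorted (descending): 4.5, 4, 4, 3.9, 3.7, 3.7, 2.4, 2.1, 1.8
The 2 values of 4 occupy positions 2–3 → average rank (2+3)/2 = 2.5.
The 2 values of 3.7 occupy positions 5–6 → average rank (5+6)/2 = 5.5.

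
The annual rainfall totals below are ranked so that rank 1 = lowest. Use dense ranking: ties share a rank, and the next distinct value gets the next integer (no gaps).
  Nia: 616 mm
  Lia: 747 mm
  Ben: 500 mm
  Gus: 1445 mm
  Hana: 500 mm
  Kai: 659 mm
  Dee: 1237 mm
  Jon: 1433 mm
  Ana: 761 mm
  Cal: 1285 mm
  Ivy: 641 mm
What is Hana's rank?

1

Sorted (ascending): 500, 500, 616, 641, 659, 747, 761, 1237, 1285, 1433, 1445
The 2 values of 500 share dense rank 1.
Remaining distinct values take the next consecutive integers.
Hana has value 500 mm → rank 1.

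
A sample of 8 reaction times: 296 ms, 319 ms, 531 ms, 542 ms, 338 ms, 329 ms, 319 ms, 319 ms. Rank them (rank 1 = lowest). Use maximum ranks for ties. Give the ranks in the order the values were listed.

1, 4, 7, 8, 6, 5, 4, 4

Sorted (ascending): 296, 319, 319, 319, 329, 338, 531, 542
The 3 values of 319 occupy positions 2–4 → each gets rank 4.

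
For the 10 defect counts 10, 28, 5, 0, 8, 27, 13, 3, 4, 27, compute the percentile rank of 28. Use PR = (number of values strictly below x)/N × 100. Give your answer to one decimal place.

N = 10.
Strictly below 28: 9. Equal to 28: 1.
PR = 9/10 × 100 = 90.0

90.0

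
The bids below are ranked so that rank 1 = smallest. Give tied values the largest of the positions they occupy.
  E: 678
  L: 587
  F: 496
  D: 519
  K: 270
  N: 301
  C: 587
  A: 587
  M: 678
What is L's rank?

7

Sorted (ascending): 270, 301, 496, 519, 587, 587, 587, 678, 678
The 3 values of 587 occupy positions 5–7 → each gets rank 7.
The 2 values of 678 occupy positions 8–9 → each gets rank 9.
L has value 587 → rank 7.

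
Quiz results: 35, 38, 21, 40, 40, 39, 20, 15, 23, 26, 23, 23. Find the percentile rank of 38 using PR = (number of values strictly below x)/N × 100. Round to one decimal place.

N = 12.
Strictly below 38: 8. Equal to 38: 1.
PR = 8/12 × 100 = 66.7

66.7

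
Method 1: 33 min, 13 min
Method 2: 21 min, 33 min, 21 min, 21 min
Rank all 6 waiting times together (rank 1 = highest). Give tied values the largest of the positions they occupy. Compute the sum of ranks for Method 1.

8

Sorted (descending): 33, 33, 21, 21, 21, 13
The 2 values of 33 occupy positions 1–2 → each gets rank 2.
The 3 values of 21 occupy positions 3–5 → each gets rank 5.
Method 1 values → pooled ranks: 33→2, 13→6
Rank sum = 2 + 6 = 8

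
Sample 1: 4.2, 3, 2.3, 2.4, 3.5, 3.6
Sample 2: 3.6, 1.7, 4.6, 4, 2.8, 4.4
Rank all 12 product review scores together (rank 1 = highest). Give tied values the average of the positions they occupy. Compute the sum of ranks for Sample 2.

Sorted (descending): 4.6, 4.4, 4.2, 4, 3.6, 3.6, 3.5, 3, 2.8, 2.4, 2.3, 1.7
The 2 values of 3.6 occupy positions 5–6 → average rank (5+6)/2 = 5.5.
Sample 2 values → pooled ranks: 3.6→5.5, 1.7→12, 4.6→1, 4→4, 2.8→9, 4.4→2
Rank sum = 5.5 + 12 + 1 + 4 + 9 + 2 = 33.5

33.5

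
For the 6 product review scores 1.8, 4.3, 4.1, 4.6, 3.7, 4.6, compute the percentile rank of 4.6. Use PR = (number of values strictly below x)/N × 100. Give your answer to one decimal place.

66.7

N = 6.
Strictly below 4.6: 4. Equal to 4.6: 2.
PR = 4/6 × 100 = 66.7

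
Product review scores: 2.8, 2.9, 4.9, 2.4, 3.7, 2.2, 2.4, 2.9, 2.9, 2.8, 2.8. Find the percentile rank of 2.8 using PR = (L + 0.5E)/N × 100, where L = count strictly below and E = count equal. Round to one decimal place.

40.9

N = 11.
Strictly below 2.8: 3. Equal to 2.8: 3.
PR = (3 + 0.5·3)/11 × 100 = 40.9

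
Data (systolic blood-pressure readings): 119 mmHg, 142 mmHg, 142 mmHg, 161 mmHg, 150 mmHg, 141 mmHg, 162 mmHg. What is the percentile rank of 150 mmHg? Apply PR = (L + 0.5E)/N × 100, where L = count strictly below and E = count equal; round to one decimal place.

64.3

N = 7.
Strictly below 150: 4. Equal to 150: 1.
PR = (4 + 0.5·1)/7 × 100 = 64.3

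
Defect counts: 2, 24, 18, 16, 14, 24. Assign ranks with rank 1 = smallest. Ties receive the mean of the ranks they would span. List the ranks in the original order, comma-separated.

1, 5.5, 4, 3, 2, 5.5

Sorted (ascending): 2, 14, 16, 18, 24, 24
The 2 values of 24 occupy positions 5–6 → average rank (5+6)/2 = 5.5.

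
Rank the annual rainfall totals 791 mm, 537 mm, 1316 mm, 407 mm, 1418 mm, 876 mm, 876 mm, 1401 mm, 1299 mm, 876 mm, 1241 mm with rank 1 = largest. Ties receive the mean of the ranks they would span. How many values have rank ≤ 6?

5

Sorted (descending): 1418, 1401, 1316, 1299, 1241, 876, 876, 876, 791, 537, 407
The 3 values of 876 occupy positions 6–8 → average rank 7.
Ranks ≤ 6: {1, 2, 3, 4, 5} → 5 values.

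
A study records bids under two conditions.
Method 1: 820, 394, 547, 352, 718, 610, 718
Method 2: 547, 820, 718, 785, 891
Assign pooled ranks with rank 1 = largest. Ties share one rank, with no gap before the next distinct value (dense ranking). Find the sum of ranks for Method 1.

Sorted (descending): 891, 820, 820, 785, 718, 718, 718, 610, 547, 547, 394, 352
The 2 values of 820 share dense rank 2.
The 3 values of 718 share dense rank 4.
The 2 values of 547 share dense rank 6.
Remaining distinct values take the next consecutive integers.
Method 1 values → pooled ranks: 820→2, 394→7, 547→6, 352→8, 718→4, 610→5, 718→4
Rank sum = 2 + 7 + 6 + 8 + 4 + 5 + 4 = 36

36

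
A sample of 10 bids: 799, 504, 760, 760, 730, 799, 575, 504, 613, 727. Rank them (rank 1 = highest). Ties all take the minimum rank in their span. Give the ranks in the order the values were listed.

Sorted (descending): 799, 799, 760, 760, 730, 727, 613, 575, 504, 504
The 2 values of 799 occupy positions 1–2 → each gets rank 1.
The 2 values of 760 occupy positions 3–4 → each gets rank 3.
The 2 values of 504 occupy positions 9–10 → each gets rank 9.

1, 9, 3, 3, 5, 1, 8, 9, 7, 6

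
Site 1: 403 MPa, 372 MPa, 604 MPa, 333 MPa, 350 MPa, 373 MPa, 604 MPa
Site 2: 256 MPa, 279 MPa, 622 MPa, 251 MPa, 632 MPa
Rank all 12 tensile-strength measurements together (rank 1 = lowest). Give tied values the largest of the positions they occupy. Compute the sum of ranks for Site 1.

50

Sorted (ascending): 251, 256, 279, 333, 350, 372, 373, 403, 604, 604, 622, 632
The 2 values of 604 occupy positions 9–10 → each gets rank 10.
Site 1 values → pooled ranks: 403→8, 372→6, 604→10, 333→4, 350→5, 373→7, 604→10
Rank sum = 8 + 6 + 10 + 4 + 5 + 7 + 10 = 50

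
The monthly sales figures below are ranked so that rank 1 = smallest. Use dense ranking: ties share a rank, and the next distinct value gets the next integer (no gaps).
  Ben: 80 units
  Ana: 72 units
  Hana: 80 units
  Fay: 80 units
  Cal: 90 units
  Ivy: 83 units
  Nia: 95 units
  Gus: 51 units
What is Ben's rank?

Sorted (ascending): 51, 72, 80, 80, 80, 83, 90, 95
The 3 values of 80 share dense rank 3.
Remaining distinct values take the next consecutive integers.
Ben has value 80 units → rank 3.

3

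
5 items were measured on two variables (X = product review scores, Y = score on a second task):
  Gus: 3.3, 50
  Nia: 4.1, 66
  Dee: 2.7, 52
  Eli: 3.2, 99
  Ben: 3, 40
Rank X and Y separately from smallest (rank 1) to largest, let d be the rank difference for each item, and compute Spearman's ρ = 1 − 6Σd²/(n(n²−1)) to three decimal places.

Ranks of variable 1: 4, 5, 1, 3, 2
Ranks of variable 2: 2, 4, 3, 5, 1
d = r₁ − r₂: 2, 1, -2, -2, 1
d²: 4, 1, 4, 4, 1; Σd² = 14
ρ = 1 − 6·14/(5·24) = 1 − 84/120 = 0.300

0.300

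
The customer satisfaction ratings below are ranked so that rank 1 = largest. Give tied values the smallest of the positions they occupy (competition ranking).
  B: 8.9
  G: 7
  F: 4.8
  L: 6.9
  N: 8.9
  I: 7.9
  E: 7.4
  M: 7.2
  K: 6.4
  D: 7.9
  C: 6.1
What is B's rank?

Sorted (descending): 8.9, 8.9, 7.9, 7.9, 7.4, 7.2, 7, 6.9, 6.4, 6.1, 4.8
The 2 values of 8.9 occupy positions 1–2 → each gets rank 1.
The 2 values of 7.9 occupy positions 3–4 → each gets rank 3.
B has value 8.9 → rank 1.

1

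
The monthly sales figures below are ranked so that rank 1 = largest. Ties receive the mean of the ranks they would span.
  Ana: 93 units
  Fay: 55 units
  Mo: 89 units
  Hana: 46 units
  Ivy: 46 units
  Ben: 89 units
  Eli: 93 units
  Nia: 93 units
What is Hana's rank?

Sorted (descending): 93, 93, 93, 89, 89, 55, 46, 46
The 3 values of 93 occupy positions 1–3 → average rank 2.
The 2 values of 89 occupy positions 4–5 → average rank (4+5)/2 = 4.5.
The 2 values of 46 occupy positions 7–8 → average rank (7+8)/2 = 7.5.
Hana has value 46 units → rank 7.5.

7.5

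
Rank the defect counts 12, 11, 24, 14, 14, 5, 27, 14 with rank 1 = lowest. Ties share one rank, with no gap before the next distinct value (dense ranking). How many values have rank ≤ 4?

6

Sorted (ascending): 5, 11, 12, 14, 14, 14, 24, 27
The 3 values of 14 share dense rank 4.
Remaining distinct values take the next consecutive integers.
Ranks ≤ 4: {1, 2, 3, 4, 4, 4} → 6 values.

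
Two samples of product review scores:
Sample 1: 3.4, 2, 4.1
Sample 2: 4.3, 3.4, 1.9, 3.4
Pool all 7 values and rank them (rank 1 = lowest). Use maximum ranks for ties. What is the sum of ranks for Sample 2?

18

Sorted (ascending): 1.9, 2, 3.4, 3.4, 3.4, 4.1, 4.3
The 3 values of 3.4 occupy positions 3–5 → each gets rank 5.
Sample 2 values → pooled ranks: 4.3→7, 3.4→5, 1.9→1, 3.4→5
Rank sum = 7 + 5 + 1 + 5 = 18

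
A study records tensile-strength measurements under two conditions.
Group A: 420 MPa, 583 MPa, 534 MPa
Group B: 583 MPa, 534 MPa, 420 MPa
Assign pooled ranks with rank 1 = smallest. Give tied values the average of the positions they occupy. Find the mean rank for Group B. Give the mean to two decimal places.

3.50

Sorted (ascending): 420, 420, 534, 534, 583, 583
The 2 values of 420 occupy positions 1–2 → average rank (1+2)/2 = 1.5.
The 2 values of 534 occupy positions 3–4 → average rank (3+4)/2 = 3.5.
The 2 values of 583 occupy positions 5–6 → average rank (5+6)/2 = 5.5.
Group B values → pooled ranks: 583→5.5, 534→3.5, 420→1.5
Mean rank = (5.5 + 3.5 + 1.5) / 3 = 3.50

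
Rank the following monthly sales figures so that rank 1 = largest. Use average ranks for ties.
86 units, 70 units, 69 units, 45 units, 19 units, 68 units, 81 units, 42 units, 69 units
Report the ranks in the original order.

1, 3, 4.5, 7, 9, 6, 2, 8, 4.5

Sorted (descending): 86, 81, 70, 69, 69, 68, 45, 42, 19
The 2 values of 69 occupy positions 4–5 → average rank (4+5)/2 = 4.5.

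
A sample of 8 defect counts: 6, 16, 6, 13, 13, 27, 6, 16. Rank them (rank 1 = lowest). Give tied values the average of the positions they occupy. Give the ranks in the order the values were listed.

2, 6.5, 2, 4.5, 4.5, 8, 2, 6.5

Sorted (ascending): 6, 6, 6, 13, 13, 16, 16, 27
The 3 values of 6 occupy positions 1–3 → average rank 2.
The 2 values of 13 occupy positions 4–5 → average rank (4+5)/2 = 4.5.
The 2 values of 16 occupy positions 6–7 → average rank (6+7)/2 = 6.5.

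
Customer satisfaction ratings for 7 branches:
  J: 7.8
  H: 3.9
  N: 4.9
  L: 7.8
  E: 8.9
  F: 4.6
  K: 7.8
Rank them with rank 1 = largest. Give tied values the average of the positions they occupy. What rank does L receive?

Sorted (descending): 8.9, 7.8, 7.8, 7.8, 4.9, 4.6, 3.9
The 3 values of 7.8 occupy positions 2–4 → average rank 3.
L has value 7.8 → rank 3.

3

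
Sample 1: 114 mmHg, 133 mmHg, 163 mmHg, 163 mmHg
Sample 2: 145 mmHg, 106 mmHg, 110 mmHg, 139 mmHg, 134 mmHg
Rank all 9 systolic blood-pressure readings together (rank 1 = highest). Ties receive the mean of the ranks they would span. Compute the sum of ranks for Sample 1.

Sorted (descending): 163, 163, 145, 139, 134, 133, 114, 110, 106
The 2 values of 163 occupy positions 1–2 → average rank (1+2)/2 = 1.5.
Sample 1 values → pooled ranks: 114→7, 133→6, 163→1.5, 163→1.5
Rank sum = 7 + 6 + 1.5 + 1.5 = 16

16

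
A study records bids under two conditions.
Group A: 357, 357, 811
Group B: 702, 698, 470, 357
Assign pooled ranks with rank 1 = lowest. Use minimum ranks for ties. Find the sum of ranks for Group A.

9

Sorted (ascending): 357, 357, 357, 470, 698, 702, 811
The 3 values of 357 occupy positions 1–3 → each gets rank 1.
Group A values → pooled ranks: 357→1, 357→1, 811→7
Rank sum = 1 + 1 + 7 = 9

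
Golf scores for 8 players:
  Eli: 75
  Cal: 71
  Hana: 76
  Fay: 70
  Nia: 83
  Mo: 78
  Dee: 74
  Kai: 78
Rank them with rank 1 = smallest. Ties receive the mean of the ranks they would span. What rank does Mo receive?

6.5

Sorted (ascending): 70, 71, 74, 75, 76, 78, 78, 83
The 2 values of 78 occupy positions 6–7 → average rank (6+7)/2 = 6.5.
Mo has value 78 → rank 6.5.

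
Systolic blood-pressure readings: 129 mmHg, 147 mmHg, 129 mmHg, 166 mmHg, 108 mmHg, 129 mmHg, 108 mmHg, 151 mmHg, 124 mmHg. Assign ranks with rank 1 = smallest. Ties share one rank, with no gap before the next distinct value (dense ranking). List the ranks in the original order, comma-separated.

3, 4, 3, 6, 1, 3, 1, 5, 2

Sorted (ascending): 108, 108, 124, 129, 129, 129, 147, 151, 166
The 2 values of 108 share dense rank 1.
The 3 values of 129 share dense rank 3.
Remaining distinct values take the next consecutive integers.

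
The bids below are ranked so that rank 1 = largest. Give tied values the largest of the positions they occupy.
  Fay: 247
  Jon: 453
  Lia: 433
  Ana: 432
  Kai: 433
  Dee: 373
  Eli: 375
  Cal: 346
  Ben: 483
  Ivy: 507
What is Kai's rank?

5

Sorted (descending): 507, 483, 453, 433, 433, 432, 375, 373, 346, 247
The 2 values of 433 occupy positions 4–5 → each gets rank 5.
Kai has value 433 → rank 5.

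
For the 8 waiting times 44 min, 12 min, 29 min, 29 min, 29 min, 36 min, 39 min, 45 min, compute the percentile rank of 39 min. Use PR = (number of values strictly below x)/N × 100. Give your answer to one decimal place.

62.5

N = 8.
Strictly below 39: 5. Equal to 39: 1.
PR = 5/8 × 100 = 62.5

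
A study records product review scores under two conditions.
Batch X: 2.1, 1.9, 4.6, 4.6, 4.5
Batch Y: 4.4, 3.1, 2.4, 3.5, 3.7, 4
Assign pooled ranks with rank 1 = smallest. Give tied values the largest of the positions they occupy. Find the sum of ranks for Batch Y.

33

Sorted (ascending): 1.9, 2.1, 2.4, 3.1, 3.5, 3.7, 4, 4.4, 4.5, 4.6, 4.6
The 2 values of 4.6 occupy positions 10–11 → each gets rank 11.
Batch Y values → pooled ranks: 4.4→8, 3.1→4, 2.4→3, 3.5→5, 3.7→6, 4→7
Rank sum = 8 + 4 + 3 + 5 + 6 + 7 = 33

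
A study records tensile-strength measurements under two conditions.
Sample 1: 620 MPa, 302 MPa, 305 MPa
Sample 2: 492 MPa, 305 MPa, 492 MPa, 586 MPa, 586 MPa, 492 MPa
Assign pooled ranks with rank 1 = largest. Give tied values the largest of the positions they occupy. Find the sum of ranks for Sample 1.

18

Sorted (descending): 620, 586, 586, 492, 492, 492, 305, 305, 302
The 2 values of 586 occupy positions 2–3 → each gets rank 3.
The 3 values of 492 occupy positions 4–6 → each gets rank 6.
The 2 values of 305 occupy positions 7–8 → each gets rank 8.
Sample 1 values → pooled ranks: 620→1, 302→9, 305→8
Rank sum = 1 + 9 + 8 = 18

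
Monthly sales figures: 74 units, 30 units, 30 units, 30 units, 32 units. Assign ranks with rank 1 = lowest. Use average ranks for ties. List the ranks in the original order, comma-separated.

5, 2, 2, 2, 4

Sorted (ascending): 30, 30, 30, 32, 74
The 3 values of 30 occupy positions 1–3 → average rank 2.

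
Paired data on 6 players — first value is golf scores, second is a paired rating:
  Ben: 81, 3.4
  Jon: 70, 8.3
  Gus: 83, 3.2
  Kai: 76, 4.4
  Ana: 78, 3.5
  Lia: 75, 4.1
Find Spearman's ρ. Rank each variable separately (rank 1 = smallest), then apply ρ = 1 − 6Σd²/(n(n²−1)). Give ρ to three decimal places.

-0.943

Ranks of variable 1: 5, 1, 6, 3, 4, 2
Ranks of variable 2: 2, 6, 1, 5, 3, 4
d = r₁ − r₂: 3, -5, 5, -2, 1, -2
d²: 9, 25, 25, 4, 1, 4; Σd² = 68
ρ = 1 − 6·68/(6·35) = 1 − 408/210 = -0.943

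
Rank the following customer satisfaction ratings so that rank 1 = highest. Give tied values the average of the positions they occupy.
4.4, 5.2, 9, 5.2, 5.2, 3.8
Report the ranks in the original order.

Sorted (descending): 9, 5.2, 5.2, 5.2, 4.4, 3.8
The 3 values of 5.2 occupy positions 2–4 → average rank 3.

5, 3, 1, 3, 3, 6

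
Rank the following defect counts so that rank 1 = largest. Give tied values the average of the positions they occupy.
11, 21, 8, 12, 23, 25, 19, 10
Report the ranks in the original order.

Sorted (descending): 25, 23, 21, 19, 12, 11, 10, 8
No ties — each value takes its position as its rank.

6, 3, 8, 5, 2, 1, 4, 7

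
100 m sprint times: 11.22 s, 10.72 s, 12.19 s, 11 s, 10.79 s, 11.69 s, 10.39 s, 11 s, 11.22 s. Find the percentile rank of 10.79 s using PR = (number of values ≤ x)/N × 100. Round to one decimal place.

N = 9.
Strictly below 10.79: 2. Equal to 10.79: 1.
PR = 3/9 × 100 = 33.3

33.3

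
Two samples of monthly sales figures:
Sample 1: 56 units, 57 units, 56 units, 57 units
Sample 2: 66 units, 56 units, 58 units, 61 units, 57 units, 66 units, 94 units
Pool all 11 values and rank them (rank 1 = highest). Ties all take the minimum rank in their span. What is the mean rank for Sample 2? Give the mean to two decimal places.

Sorted (descending): 94, 66, 66, 61, 58, 57, 57, 57, 56, 56, 56
The 2 values of 66 occupy positions 2–3 → each gets rank 2.
The 3 values of 57 occupy positions 6–8 → each gets rank 6.
The 3 values of 56 occupy positions 9–11 → each gets rank 9.
Sample 2 values → pooled ranks: 66→2, 56→9, 58→5, 61→4, 57→6, 66→2, 94→1
Mean rank = (2 + 9 + 5 + 4 + 6 + 2 + 1) / 7 = 4.14

4.14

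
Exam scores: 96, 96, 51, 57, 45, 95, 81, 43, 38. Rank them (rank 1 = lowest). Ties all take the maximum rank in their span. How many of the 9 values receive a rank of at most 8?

Sorted (ascending): 38, 43, 45, 51, 57, 81, 95, 96, 96
The 2 values of 96 occupy positions 8–9 → each gets rank 9.
Ranks ≤ 8: {1, 2, 3, 4, 5, 6, 7} → 7 values.

7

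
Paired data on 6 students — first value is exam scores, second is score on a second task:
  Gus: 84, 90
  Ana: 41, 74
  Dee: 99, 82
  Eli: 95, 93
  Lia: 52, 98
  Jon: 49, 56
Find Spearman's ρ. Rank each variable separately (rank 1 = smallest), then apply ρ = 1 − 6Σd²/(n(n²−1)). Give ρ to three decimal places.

Ranks of variable 1: 4, 1, 6, 5, 3, 2
Ranks of variable 2: 4, 2, 3, 5, 6, 1
d = r₁ − r₂: 0, -1, 3, 0, -3, 1
d²: 0, 1, 9, 0, 9, 1; Σd² = 20
ρ = 1 − 6·20/(6·35) = 1 − 120/210 = 0.429

0.429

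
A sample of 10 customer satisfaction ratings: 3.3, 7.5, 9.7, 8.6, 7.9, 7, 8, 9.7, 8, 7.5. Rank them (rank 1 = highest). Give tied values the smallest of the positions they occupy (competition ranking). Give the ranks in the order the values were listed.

Sorted (descending): 9.7, 9.7, 8.6, 8, 8, 7.9, 7.5, 7.5, 7, 3.3
The 2 values of 9.7 occupy positions 1–2 → each gets rank 1.
The 2 values of 8 occupy positions 4–5 → each gets rank 4.
The 2 values of 7.5 occupy positions 7–8 → each gets rank 7.

10, 7, 1, 3, 6, 9, 4, 1, 4, 7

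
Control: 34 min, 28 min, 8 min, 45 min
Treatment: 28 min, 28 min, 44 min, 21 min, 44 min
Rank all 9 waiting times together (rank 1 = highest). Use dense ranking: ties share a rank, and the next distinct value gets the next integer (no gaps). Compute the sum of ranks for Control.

14

Sorted (descending): 45, 44, 44, 34, 28, 28, 28, 21, 8
The 2 values of 44 share dense rank 2.
The 3 values of 28 share dense rank 4.
Remaining distinct values take the next consecutive integers.
Control values → pooled ranks: 34→3, 28→4, 8→6, 45→1
Rank sum = 3 + 4 + 6 + 1 = 14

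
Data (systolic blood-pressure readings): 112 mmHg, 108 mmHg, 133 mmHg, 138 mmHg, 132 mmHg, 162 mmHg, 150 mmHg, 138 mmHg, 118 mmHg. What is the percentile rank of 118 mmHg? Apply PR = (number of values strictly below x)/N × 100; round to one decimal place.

22.2

N = 9.
Strictly below 118: 2. Equal to 118: 1.
PR = 2/9 × 100 = 22.2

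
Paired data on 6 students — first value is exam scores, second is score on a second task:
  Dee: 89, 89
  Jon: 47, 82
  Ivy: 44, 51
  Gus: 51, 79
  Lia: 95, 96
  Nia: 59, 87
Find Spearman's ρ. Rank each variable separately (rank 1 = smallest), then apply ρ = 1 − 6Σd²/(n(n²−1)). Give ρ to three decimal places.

Ranks of variable 1: 5, 2, 1, 3, 6, 4
Ranks of variable 2: 5, 3, 1, 2, 6, 4
d = r₁ − r₂: 0, -1, 0, 1, 0, 0
d²: 0, 1, 0, 1, 0, 0; Σd² = 2
ρ = 1 − 6·2/(6·35) = 1 − 12/210 = 0.943

0.943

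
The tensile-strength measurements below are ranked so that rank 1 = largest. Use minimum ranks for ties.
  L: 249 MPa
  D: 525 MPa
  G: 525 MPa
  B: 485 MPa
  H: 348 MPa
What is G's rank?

1

Sorted (descending): 525, 525, 485, 348, 249
The 2 values of 525 occupy positions 1–2 → each gets rank 1.
G has value 525 MPa → rank 1.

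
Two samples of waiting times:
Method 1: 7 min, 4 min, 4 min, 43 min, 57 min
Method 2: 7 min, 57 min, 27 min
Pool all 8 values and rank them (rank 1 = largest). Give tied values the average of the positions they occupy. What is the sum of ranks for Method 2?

Sorted (descending): 57, 57, 43, 27, 7, 7, 4, 4
The 2 values of 57 occupy positions 1–2 → average rank (1+2)/2 = 1.5.
The 2 values of 7 occupy positions 5–6 → average rank (5+6)/2 = 5.5.
The 2 values of 4 occupy positions 7–8 → average rank (7+8)/2 = 7.5.
Method 2 values → pooled ranks: 7→5.5, 57→1.5, 27→4
Rank sum = 5.5 + 1.5 + 4 = 11

11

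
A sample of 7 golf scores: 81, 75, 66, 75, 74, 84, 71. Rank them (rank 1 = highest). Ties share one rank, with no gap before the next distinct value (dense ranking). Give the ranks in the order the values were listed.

Sorted (descending): 84, 81, 75, 75, 74, 71, 66
The 2 values of 75 share dense rank 3.
Remaining distinct values take the next consecutive integers.

2, 3, 6, 3, 4, 1, 5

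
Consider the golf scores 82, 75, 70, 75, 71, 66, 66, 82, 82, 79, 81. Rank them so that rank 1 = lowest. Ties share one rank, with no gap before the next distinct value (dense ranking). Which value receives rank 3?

71

Sorted (ascending): 66, 66, 70, 71, 75, 75, 79, 81, 82, 82, 82
The 2 values of 66 share dense rank 1.
The 2 values of 75 share dense rank 4.
The 3 values of 82 share dense rank 7.
Remaining distinct values take the next consecutive integers.
Rank 3 → value 71.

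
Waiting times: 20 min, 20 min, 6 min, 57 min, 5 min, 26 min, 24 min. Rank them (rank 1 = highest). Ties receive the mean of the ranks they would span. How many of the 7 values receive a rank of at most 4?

3

Sorted (descending): 57, 26, 24, 20, 20, 6, 5
The 2 values of 20 occupy positions 4–5 → average rank (4+5)/2 = 4.5.
Ranks ≤ 4: {1, 2, 3} → 3 values.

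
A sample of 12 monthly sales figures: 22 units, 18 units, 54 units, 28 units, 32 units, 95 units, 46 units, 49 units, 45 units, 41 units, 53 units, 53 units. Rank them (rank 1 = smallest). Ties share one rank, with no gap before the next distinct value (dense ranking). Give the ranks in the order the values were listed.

Sorted (ascending): 18, 22, 28, 32, 41, 45, 46, 49, 53, 53, 54, 95
The 2 values of 53 share dense rank 9.
Remaining distinct values take the next consecutive integers.

2, 1, 10, 3, 4, 11, 7, 8, 6, 5, 9, 9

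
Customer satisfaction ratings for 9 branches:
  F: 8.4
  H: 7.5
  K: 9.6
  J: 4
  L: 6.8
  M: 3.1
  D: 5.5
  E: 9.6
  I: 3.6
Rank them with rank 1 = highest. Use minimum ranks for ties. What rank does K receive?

Sorted (descending): 9.6, 9.6, 8.4, 7.5, 6.8, 5.5, 4, 3.6, 3.1
The 2 values of 9.6 occupy positions 1–2 → each gets rank 1.
K has value 9.6 → rank 1.

1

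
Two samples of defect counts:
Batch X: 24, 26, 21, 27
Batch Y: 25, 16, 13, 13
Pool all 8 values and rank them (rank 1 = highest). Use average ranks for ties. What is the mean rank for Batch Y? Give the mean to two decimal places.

Sorted (descending): 27, 26, 25, 24, 21, 16, 13, 13
The 2 values of 13 occupy positions 7–8 → average rank (7+8)/2 = 7.5.
Batch Y values → pooled ranks: 25→3, 16→6, 13→7.5, 13→7.5
Mean rank = (3 + 6 + 7.5 + 7.5) / 4 = 6.00

6.00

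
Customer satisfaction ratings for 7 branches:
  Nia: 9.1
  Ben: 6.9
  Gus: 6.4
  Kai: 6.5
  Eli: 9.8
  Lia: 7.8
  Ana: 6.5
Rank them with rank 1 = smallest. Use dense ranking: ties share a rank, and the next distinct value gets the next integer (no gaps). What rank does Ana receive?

Sorted (ascending): 6.4, 6.5, 6.5, 6.9, 7.8, 9.1, 9.8
The 2 values of 6.5 share dense rank 2.
Remaining distinct values take the next consecutive integers.
Ana has value 6.5 → rank 2.

2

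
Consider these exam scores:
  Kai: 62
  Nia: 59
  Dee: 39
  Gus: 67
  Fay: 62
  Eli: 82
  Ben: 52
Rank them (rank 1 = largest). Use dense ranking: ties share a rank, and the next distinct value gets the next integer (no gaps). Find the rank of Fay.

3

Sorted (descending): 82, 67, 62, 62, 59, 52, 39
The 2 values of 62 share dense rank 3.
Remaining distinct values take the next consecutive integers.
Fay has value 62 → rank 3.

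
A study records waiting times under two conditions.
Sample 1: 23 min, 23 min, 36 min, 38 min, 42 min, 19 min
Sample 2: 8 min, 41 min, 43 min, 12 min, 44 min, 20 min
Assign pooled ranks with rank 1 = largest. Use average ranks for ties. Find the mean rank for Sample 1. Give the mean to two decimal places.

Sorted (descending): 44, 43, 42, 41, 38, 36, 23, 23, 20, 19, 12, 8
The 2 values of 23 occupy positions 7–8 → average rank (7+8)/2 = 7.5.
Sample 1 values → pooled ranks: 23→7.5, 23→7.5, 36→6, 38→5, 42→3, 19→10
Mean rank = (7.5 + 7.5 + 6 + 5 + 3 + 10) / 6 = 6.50

6.50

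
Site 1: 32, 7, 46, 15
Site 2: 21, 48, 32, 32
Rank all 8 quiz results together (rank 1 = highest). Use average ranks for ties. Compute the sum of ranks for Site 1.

21

Sorted (descending): 48, 46, 32, 32, 32, 21, 15, 7
The 3 values of 32 occupy positions 3–5 → average rank 4.
Site 1 values → pooled ranks: 32→4, 7→8, 46→2, 15→7
Rank sum = 4 + 8 + 2 + 7 = 21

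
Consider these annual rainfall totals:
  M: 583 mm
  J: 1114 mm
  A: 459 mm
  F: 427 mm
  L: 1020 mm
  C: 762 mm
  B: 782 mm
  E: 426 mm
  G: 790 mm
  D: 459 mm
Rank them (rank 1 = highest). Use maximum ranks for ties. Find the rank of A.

8

Sorted (descending): 1114, 1020, 790, 782, 762, 583, 459, 459, 427, 426
The 2 values of 459 occupy positions 7–8 → each gets rank 8.
A has value 459 mm → rank 8.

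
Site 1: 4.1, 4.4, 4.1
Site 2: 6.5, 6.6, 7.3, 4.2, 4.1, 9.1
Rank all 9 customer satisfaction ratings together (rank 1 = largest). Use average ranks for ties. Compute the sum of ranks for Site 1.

Sorted (descending): 9.1, 7.3, 6.6, 6.5, 4.4, 4.2, 4.1, 4.1, 4.1
The 3 values of 4.1 occupy positions 7–9 → average rank 8.
Site 1 values → pooled ranks: 4.1→8, 4.4→5, 4.1→8
Rank sum = 8 + 5 + 8 = 21

21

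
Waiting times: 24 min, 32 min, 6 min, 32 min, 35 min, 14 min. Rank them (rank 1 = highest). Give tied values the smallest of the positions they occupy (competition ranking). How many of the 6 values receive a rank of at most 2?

Sorted (descending): 35, 32, 32, 24, 14, 6
The 2 values of 32 occupy positions 2–3 → each gets rank 2.
Ranks ≤ 2: {1, 2, 2} → 3 values.

3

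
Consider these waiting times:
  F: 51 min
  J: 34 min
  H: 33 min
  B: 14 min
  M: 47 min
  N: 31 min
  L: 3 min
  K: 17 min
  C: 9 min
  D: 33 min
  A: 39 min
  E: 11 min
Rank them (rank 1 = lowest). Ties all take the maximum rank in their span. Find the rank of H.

8

Sorted (ascending): 3, 9, 11, 14, 17, 31, 33, 33, 34, 39, 47, 51
The 2 values of 33 occupy positions 7–8 → each gets rank 8.
H has value 33 min → rank 8.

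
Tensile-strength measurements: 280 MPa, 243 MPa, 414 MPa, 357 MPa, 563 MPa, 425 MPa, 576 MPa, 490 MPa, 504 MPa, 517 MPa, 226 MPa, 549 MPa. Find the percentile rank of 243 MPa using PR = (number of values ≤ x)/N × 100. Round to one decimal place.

16.7

N = 12.
Strictly below 243: 1. Equal to 243: 1.
PR = 2/12 × 100 = 16.7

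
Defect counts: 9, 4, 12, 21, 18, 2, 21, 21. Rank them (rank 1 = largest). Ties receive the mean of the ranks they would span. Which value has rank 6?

9

Sorted (descending): 21, 21, 21, 18, 12, 9, 4, 2
The 3 values of 21 occupy positions 1–3 → average rank 2.
Rank 6 → value 9.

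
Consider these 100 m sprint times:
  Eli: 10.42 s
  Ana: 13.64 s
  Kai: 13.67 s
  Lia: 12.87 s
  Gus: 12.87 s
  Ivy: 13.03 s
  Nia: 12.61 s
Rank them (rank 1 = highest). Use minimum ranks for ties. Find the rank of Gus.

Sorted (descending): 13.67, 13.64, 13.03, 12.87, 12.87, 12.61, 10.42
The 2 values of 12.87 occupy positions 4–5 → each gets rank 4.
Gus has value 12.87 s → rank 4.

4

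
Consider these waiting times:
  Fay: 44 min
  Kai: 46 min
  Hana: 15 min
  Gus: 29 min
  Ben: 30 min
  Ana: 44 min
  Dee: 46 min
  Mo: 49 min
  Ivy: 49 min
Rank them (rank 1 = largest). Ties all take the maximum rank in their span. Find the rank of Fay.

6

Sorted (descending): 49, 49, 46, 46, 44, 44, 30, 29, 15
The 2 values of 49 occupy positions 1–2 → each gets rank 2.
The 2 values of 46 occupy positions 3–4 → each gets rank 4.
The 2 values of 44 occupy positions 5–6 → each gets rank 6.
Fay has value 44 min → rank 6.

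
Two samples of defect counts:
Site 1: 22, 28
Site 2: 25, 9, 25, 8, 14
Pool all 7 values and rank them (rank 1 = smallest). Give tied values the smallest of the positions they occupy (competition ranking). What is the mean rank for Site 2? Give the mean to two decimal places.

Sorted (ascending): 8, 9, 14, 22, 25, 25, 28
The 2 values of 25 occupy positions 5–6 → each gets rank 5.
Site 2 values → pooled ranks: 25→5, 9→2, 25→5, 8→1, 14→3
Mean rank = (5 + 2 + 5 + 1 + 3) / 5 = 3.20

3.20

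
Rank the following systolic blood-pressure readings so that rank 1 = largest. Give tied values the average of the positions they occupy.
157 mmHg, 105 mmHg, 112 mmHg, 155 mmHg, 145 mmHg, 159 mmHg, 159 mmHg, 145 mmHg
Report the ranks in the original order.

3, 8, 7, 4, 5.5, 1.5, 1.5, 5.5

Sorted (descending): 159, 159, 157, 155, 145, 145, 112, 105
The 2 values of 159 occupy positions 1–2 → average rank (1+2)/2 = 1.5.
The 2 values of 145 occupy positions 5–6 → average rank (5+6)/2 = 5.5.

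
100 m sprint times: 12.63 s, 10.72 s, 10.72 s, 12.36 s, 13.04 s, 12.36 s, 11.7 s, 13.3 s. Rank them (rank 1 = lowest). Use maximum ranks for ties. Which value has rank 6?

Sorted (ascending): 10.72, 10.72, 11.7, 12.36, 12.36, 12.63, 13.04, 13.3
The 2 values of 10.72 occupy positions 1–2 → each gets rank 2.
The 2 values of 12.36 occupy positions 4–5 → each gets rank 5.
Rank 6 → value 12.63.

12.63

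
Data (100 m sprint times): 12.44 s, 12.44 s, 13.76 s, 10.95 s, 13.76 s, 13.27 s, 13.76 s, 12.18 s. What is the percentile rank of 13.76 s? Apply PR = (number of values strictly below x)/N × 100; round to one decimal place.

N = 8.
Strictly below 13.76: 5. Equal to 13.76: 3.
PR = 5/8 × 100 = 62.5

62.5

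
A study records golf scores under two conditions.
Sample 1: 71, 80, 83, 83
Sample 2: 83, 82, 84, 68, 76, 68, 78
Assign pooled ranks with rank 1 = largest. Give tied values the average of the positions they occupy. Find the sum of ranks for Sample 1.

21

Sorted (descending): 84, 83, 83, 83, 82, 80, 78, 76, 71, 68, 68
The 3 values of 83 occupy positions 2–4 → average rank 3.
The 2 values of 68 occupy positions 10–11 → average rank (10+11)/2 = 10.5.
Sample 1 values → pooled ranks: 71→9, 80→6, 83→3, 83→3
Rank sum = 9 + 6 + 3 + 3 = 21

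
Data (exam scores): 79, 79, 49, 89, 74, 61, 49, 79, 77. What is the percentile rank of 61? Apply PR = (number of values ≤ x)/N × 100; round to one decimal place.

N = 9.
Strictly below 61: 2. Equal to 61: 1.
PR = 3/9 × 100 = 33.3

33.3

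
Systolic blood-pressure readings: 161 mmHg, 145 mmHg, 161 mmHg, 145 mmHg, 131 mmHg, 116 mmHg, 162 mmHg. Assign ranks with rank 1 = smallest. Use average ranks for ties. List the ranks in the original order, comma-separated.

5.5, 3.5, 5.5, 3.5, 2, 1, 7

Sorted (ascending): 116, 131, 145, 145, 161, 161, 162
The 2 values of 145 occupy positions 3–4 → average rank (3+4)/2 = 3.5.
The 2 values of 161 occupy positions 5–6 → average rank (5+6)/2 = 5.5.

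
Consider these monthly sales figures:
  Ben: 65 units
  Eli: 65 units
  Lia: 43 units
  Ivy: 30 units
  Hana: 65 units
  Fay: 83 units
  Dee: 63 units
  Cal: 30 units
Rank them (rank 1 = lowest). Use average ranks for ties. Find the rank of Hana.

Sorted (ascending): 30, 30, 43, 63, 65, 65, 65, 83
The 2 values of 30 occupy positions 1–2 → average rank (1+2)/2 = 1.5.
The 3 values of 65 occupy positions 5–7 → average rank 6.
Hana has value 65 units → rank 6.

6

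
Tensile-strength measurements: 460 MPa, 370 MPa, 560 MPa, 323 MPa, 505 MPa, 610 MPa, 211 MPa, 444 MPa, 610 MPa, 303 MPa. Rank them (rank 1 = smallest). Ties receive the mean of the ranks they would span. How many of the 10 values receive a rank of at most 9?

8

Sorted (ascending): 211, 303, 323, 370, 444, 460, 505, 560, 610, 610
The 2 values of 610 occupy positions 9–10 → average rank (9+10)/2 = 9.5.
Ranks ≤ 9: {1, 2, 3, 4, 5, 6, 7, 8} → 8 values.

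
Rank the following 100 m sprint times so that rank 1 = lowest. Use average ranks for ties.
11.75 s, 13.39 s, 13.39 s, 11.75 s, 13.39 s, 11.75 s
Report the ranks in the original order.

2, 5, 5, 2, 5, 2

Sorted (ascending): 11.75, 11.75, 11.75, 13.39, 13.39, 13.39
The 3 values of 11.75 occupy positions 1–3 → average rank 2.
The 3 values of 13.39 occupy positions 4–6 → average rank 5.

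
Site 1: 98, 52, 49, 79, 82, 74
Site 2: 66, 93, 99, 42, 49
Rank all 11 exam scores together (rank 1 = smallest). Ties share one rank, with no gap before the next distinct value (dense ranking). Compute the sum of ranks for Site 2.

25

Sorted (ascending): 42, 49, 49, 52, 66, 74, 79, 82, 93, 98, 99
The 2 values of 49 share dense rank 2.
Remaining distinct values take the next consecutive integers.
Site 2 values → pooled ranks: 66→4, 93→8, 99→10, 42→1, 49→2
Rank sum = 4 + 8 + 10 + 1 + 2 = 25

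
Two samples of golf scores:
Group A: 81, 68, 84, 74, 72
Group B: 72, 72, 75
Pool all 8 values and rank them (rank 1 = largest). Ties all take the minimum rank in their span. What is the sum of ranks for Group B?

Sorted (descending): 84, 81, 75, 74, 72, 72, 72, 68
The 3 values of 72 occupy positions 5–7 → each gets rank 5.
Group B values → pooled ranks: 72→5, 72→5, 75→3
Rank sum = 5 + 5 + 3 = 13

13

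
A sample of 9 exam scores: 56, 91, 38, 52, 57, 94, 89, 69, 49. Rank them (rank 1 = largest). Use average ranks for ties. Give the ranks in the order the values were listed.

Sorted (descending): 94, 91, 89, 69, 57, 56, 52, 49, 38
No ties — each value takes its position as its rank.

6, 2, 9, 7, 5, 1, 3, 4, 8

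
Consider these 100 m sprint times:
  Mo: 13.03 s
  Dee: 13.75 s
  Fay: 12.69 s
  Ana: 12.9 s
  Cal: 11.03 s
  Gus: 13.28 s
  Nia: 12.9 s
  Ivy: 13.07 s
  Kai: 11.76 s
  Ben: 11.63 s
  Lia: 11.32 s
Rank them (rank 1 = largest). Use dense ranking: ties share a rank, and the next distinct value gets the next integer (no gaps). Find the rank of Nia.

5

Sorted (descending): 13.75, 13.28, 13.07, 13.03, 12.9, 12.9, 12.69, 11.76, 11.63, 11.32, 11.03
The 2 values of 12.9 share dense rank 5.
Remaining distinct values take the next consecutive integers.
Nia has value 12.9 s → rank 5.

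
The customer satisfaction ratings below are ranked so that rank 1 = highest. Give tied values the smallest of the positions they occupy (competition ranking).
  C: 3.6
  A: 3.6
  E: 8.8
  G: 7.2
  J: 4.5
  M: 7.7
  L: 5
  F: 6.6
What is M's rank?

2

Sorted (descending): 8.8, 7.7, 7.2, 6.6, 5, 4.5, 3.6, 3.6
The 2 values of 3.6 occupy positions 7–8 → each gets rank 7.
M has value 7.7 → rank 2.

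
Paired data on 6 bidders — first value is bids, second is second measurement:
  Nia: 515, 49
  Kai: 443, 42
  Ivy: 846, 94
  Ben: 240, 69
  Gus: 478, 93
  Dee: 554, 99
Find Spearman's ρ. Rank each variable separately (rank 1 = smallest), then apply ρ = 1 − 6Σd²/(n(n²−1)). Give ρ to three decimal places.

0.657

Ranks of variable 1: 4, 2, 6, 1, 3, 5
Ranks of variable 2: 2, 1, 5, 3, 4, 6
d = r₁ − r₂: 2, 1, 1, -2, -1, -1
d²: 4, 1, 1, 4, 1, 1; Σd² = 12
ρ = 1 − 6·12/(6·35) = 1 − 72/210 = 0.657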